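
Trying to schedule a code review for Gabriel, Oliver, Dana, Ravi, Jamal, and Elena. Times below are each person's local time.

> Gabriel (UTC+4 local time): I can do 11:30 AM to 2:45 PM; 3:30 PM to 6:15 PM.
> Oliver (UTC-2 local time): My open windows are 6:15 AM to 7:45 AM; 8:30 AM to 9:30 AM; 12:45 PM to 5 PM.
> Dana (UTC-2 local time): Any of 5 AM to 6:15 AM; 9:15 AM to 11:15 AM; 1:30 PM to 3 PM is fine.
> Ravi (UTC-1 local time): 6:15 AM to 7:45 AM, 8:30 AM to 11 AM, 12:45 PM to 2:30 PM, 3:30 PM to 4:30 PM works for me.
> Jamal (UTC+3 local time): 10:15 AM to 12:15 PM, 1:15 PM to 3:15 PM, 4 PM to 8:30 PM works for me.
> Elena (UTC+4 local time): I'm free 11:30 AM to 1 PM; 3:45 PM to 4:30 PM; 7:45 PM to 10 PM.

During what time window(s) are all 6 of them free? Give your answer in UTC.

none

Gabriel in UTC: 07:30-10:45, 11:30-14:15 (subtract 4h to convert from UTC+4).
Oliver in UTC: 08:15-09:45, 10:30-11:30, 14:45-19:00 (add 2h to convert from UTC-2).
Dana in UTC: 07:00-08:15, 11:15-13:15, 15:30-17:00 (add 2h to convert from UTC-2).
Ravi in UTC: 07:15-08:45, 09:30-12:00, 13:45-15:30, 16:30-17:30 (add 1h to convert from UTC-1).
Jamal in UTC: 07:15-09:15, 10:15-12:15, 13:00-17:30 (subtract 3h to convert from UTC+3).
Elena in UTC: 07:30-09:00, 11:45-12:30, 15:45-18:00 (subtract 4h to convert from UTC+4).
Gabriel ∩ Oliver: 08:15-09:45, 10:30-10:45.
Gabriel ∩ Oliver ∩ Dana: ∅.
Gabriel ∩ Oliver ∩ Dana ∩ Ravi: ∅.
Gabriel ∩ Oliver ∩ Dana ∩ Ravi ∩ Jamal: ∅.
Gabriel ∩ Oliver ∩ Dana ∩ Ravi ∩ Jamal ∩ Elena: ∅.
There is no time when everyone is free.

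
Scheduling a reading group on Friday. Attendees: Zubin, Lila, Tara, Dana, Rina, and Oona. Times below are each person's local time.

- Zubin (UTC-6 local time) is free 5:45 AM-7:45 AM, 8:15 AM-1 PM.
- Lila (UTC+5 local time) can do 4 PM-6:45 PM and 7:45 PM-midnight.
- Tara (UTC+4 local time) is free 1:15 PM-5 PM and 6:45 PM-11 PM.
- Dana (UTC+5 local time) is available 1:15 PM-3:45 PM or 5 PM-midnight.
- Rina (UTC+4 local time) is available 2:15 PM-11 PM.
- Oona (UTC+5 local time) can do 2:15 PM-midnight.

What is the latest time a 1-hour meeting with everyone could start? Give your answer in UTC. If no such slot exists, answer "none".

18:00

Zubin in UTC: 11:45-13:45, 14:15-19:00 (add 6h to convert from UTC-6).
Lila in UTC: 11:00-13:45, 14:45-19:00 (subtract 5h to convert from UTC+5).
Tara in UTC: 09:15-13:00, 14:45-19:00 (subtract 4h to convert from UTC+4).
Dana in UTC: 08:15-10:45, 12:00-19:00 (subtract 5h to convert from UTC+5).
Rina in UTC: 10:15-19:00 (subtract 4h to convert from UTC+4).
Oona in UTC: 09:15-19:00 (subtract 5h to convert from UTC+5).
Zubin ∩ Lila: 11:45-13:45, 14:45-19:00.
Zubin ∩ Lila ∩ Tara: 11:45-13:00, 14:45-19:00.
Zubin ∩ Lila ∩ Tara ∩ Dana: 12:00-13:00, 14:45-19:00.
Zubin ∩ Lila ∩ Tara ∩ Dana ∩ Rina: 12:00-13:00, 14:45-19:00.
Zubin ∩ Lila ∩ Tara ∩ Dana ∩ Rina ∩ Oona: 12:00-13:00, 14:45-19:00.
The last common window of at least 60 minutes is 14:45-19:00; a 60-minute meeting can start as late as 18:00 and still end by 19:00.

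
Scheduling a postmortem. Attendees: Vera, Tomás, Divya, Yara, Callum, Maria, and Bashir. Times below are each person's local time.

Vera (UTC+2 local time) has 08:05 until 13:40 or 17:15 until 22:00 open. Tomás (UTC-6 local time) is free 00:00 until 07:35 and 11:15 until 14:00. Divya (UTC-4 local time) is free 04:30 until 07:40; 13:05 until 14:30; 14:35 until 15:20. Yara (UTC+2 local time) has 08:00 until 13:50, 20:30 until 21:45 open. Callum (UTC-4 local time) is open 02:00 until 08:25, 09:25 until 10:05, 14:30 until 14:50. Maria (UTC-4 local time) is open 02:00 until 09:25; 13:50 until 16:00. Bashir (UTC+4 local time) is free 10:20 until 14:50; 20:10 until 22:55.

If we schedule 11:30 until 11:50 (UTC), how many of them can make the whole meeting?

Vera in UTC: 06:05-11:40, 15:15-20:00 (subtract 2h to convert from UTC+2).
Tomás in UTC: 06:00-13:35, 17:15-20:00 (add 6h to convert from UTC-6).
Divya in UTC: 08:30-11:40, 17:05-18:30, 18:35-19:20 (add 4h to convert from UTC-4).
Yara in UTC: 06:00-11:50, 18:30-19:45 (subtract 2h to convert from UTC+2).
Callum in UTC: 06:00-12:25, 13:25-14:05, 18:30-18:50 (add 4h to convert from UTC-4).
Maria in UTC: 06:00-13:25, 17:50-20:00 (add 4h to convert from UTC-4).
Bashir in UTC: 06:20-10:50, 16:10-18:55 (subtract 4h to convert from UTC+4).
Tomás, Yara, Callum, and Maria can make the full 11:30-11:50 slot — that's 4.

4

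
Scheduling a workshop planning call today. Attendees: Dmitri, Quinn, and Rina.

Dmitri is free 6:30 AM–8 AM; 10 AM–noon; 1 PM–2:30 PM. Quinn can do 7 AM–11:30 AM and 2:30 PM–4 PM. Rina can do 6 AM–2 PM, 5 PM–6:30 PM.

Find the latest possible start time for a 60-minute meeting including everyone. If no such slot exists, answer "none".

10:30

Dmitri ∩ Quinn: 07:00-08:00, 10:00-11:30.
Dmitri ∩ Quinn ∩ Rina: 07:00-08:00, 10:00-11:30.
The last common window of at least 60 minutes is 10:00-11:30; a 60-minute meeting can start as late as 10:30 and still end by 11:30.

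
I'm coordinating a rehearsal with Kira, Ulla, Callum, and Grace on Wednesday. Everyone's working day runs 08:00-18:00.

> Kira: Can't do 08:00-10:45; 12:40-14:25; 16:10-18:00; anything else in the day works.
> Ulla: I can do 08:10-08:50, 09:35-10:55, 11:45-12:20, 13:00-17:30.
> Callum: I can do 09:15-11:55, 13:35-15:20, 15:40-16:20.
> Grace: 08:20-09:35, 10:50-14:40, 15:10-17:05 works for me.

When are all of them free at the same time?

10:50-10:55, 11:45-11:55, 14:25-14:40, 15:10-15:20, 15:40-16:10

Kira free: 10:45-12:40, 14:25-16:10 (invert busy blocks within the working day).
Ulla free: 08:10-08:50, 09:35-10:55, 11:45-12:20, 13:00-17:30.
Callum free: 09:15-11:55, 13:35-15:20, 15:40-16:20.
Grace free: 08:20-09:35, 10:50-14:40, 15:10-17:05.
Kira ∩ Ulla: 10:45-10:55, 11:45-12:20, 14:25-16:10.
Kira ∩ Ulla ∩ Callum: 10:45-10:55, 11:45-11:55, 14:25-15:20, 15:40-16:10.
Kira ∩ Ulla ∩ Callum ∩ Grace: 10:50-10:55, 11:45-11:55, 14:25-14:40, 15:10-15:20, 15:40-16:10.
Those are the intersection windows.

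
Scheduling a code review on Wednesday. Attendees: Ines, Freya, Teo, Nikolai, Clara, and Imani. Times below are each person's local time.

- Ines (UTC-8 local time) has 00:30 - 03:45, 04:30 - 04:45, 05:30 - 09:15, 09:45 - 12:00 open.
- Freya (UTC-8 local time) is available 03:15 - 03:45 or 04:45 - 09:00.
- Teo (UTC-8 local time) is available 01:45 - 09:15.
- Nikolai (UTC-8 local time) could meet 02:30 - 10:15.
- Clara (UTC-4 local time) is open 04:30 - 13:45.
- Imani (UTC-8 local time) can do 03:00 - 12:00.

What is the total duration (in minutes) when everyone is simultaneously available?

Ines in UTC: 08:30-11:45, 12:30-12:45, 13:30-17:15, 17:45-20:00 (add 8h to convert from UTC-8).
Freya in UTC: 11:15-11:45, 12:45-17:00 (add 8h to convert from UTC-8).
Teo in UTC: 09:45-17:15 (add 8h to convert from UTC-8).
Nikolai in UTC: 10:30-18:15 (add 8h to convert from UTC-8).
Clara in UTC: 08:30-17:45 (add 4h to convert from UTC-4).
Imani in UTC: 11:00-20:00 (add 8h to convert from UTC-8).
Ines ∩ Freya: 11:15-11:45, 13:30-17:00.
Ines ∩ Freya ∩ Teo: 11:15-11:45, 13:30-17:00.
Ines ∩ Freya ∩ Teo ∩ Nikolai: 11:15-11:45, 13:30-17:00.
Ines ∩ Freya ∩ Teo ∩ Nikolai ∩ Clara: 11:15-11:45, 13:30-17:00.
Ines ∩ Freya ∩ Teo ∩ Nikolai ∩ Clara ∩ Imani: 11:15-11:45, 13:30-17:00.
Those are the intersection windows.
Summing the common windows: 30 + 210 = 240 minutes.

240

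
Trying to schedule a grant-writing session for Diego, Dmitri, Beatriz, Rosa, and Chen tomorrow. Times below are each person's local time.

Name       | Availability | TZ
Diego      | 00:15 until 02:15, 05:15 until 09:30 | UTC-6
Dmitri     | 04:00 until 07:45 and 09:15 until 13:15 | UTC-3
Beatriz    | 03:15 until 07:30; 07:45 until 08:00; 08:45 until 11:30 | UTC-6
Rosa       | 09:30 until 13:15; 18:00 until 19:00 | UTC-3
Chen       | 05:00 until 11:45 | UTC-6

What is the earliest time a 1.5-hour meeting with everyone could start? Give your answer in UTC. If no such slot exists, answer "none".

none

Diego in UTC: 06:15-08:15, 11:15-15:30 (add 6h to convert from UTC-6).
Dmitri in UTC: 07:00-10:45, 12:15-16:15 (add 3h to convert from UTC-3).
Beatriz in UTC: 09:15-13:30, 13:45-14:00, 14:45-17:30 (add 6h to convert from UTC-6).
Rosa in UTC: 12:30-16:15, 21:00-22:00 (add 3h to convert from UTC-3).
Chen in UTC: 11:00-17:45 (add 6h to convert from UTC-6).
Diego ∩ Dmitri: 07:00-08:15, 12:15-15:30.
Diego ∩ Dmitri ∩ Beatriz: 12:15-13:30, 13:45-14:00, 14:45-15:30.
Diego ∩ Dmitri ∩ Beatriz ∩ Rosa: 12:30-13:30, 13:45-14:00, 14:45-15:30.
Diego ∩ Dmitri ∩ Beatriz ∩ Rosa ∩ Chen: 12:30-13:30, 13:45-14:00, 14:45-15:30.
No common window is at least 90 minutes long.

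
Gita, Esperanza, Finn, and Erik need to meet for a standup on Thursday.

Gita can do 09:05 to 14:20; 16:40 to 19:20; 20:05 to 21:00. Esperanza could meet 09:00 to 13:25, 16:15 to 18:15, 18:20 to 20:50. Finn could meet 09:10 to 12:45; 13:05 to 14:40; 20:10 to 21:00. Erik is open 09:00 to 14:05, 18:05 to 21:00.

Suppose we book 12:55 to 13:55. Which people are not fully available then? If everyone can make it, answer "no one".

Esperanza, Finn

Gita: free for 12:55-13:55. Esperanza: not fully free for 12:55-13:55. Finn: not fully free for 12:55-13:55. Erik: free for 12:55-13:55.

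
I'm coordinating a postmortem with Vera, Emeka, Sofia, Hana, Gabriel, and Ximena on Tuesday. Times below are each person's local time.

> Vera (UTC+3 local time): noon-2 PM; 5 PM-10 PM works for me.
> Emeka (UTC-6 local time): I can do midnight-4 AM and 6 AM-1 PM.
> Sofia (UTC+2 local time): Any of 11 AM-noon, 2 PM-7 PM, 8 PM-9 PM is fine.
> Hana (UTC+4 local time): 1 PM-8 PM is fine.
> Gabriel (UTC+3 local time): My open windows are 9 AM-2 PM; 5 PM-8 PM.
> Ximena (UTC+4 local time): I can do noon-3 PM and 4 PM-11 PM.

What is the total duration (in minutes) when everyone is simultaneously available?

Vera in UTC: 09:00-11:00, 14:00-19:00 (subtract 3h to convert from UTC+3).
Emeka in UTC: 06:00-10:00, 12:00-19:00 (add 6h to convert from UTC-6).
Sofia in UTC: 09:00-10:00, 12:00-17:00, 18:00-19:00 (subtract 2h to convert from UTC+2).
Hana in UTC: 09:00-16:00 (subtract 4h to convert from UTC+4).
Gabriel in UTC: 06:00-11:00, 14:00-17:00 (subtract 3h to convert from UTC+3).
Ximena in UTC: 08:00-11:00, 12:00-19:00 (subtract 4h to convert from UTC+4).
Vera ∩ Emeka: 09:00-10:00, 14:00-19:00.
Vera ∩ Emeka ∩ Sofia: 09:00-10:00, 14:00-17:00, 18:00-19:00.
Vera ∩ Emeka ∩ Sofia ∩ Hana: 09:00-10:00, 14:00-16:00.
Vera ∩ Emeka ∩ Sofia ∩ Hana ∩ Gabriel: 09:00-10:00, 14:00-16:00.
Vera ∩ Emeka ∩ Sofia ∩ Hana ∩ Gabriel ∩ Ximena: 09:00-10:00, 14:00-16:00.
Summing the common windows: 60 + 120 = 180 minutes.

180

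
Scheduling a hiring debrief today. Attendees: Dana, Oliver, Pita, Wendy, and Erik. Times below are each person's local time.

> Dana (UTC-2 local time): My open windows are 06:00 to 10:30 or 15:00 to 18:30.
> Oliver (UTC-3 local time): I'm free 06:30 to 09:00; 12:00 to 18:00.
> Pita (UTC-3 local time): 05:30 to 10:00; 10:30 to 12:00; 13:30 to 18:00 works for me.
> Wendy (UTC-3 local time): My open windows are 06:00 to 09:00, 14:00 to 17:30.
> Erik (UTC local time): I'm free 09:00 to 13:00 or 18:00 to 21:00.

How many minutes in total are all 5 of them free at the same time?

Dana in UTC: 08:00-12:30, 17:00-20:30 (add 2h to convert from UTC-2).
Oliver in UTC: 09:30-12:00, 15:00-21:00 (add 3h to convert from UTC-3).
Pita in UTC: 08:30-13:00, 13:30-15:00, 16:30-21:00 (add 3h to convert from UTC-3).
Wendy in UTC: 09:00-12:00, 17:00-20:30 (add 3h to convert from UTC-3).
Erik in UTC: 09:00-13:00, 18:00-21:00.
Dana ∩ Oliver: 09:30-12:00, 17:00-20:30.
Dana ∩ Oliver ∩ Pita: 09:30-12:00, 17:00-20:30.
Dana ∩ Oliver ∩ Pita ∩ Wendy: 09:30-12:00, 17:00-20:30.
Dana ∩ Oliver ∩ Pita ∩ Wendy ∩ Erik: 09:30-12:00, 18:00-20:30.
So the common availability across everyone is 09:30-12:00, 18:00-20:30.
Summing the common windows: 150 + 150 = 300 minutes.

300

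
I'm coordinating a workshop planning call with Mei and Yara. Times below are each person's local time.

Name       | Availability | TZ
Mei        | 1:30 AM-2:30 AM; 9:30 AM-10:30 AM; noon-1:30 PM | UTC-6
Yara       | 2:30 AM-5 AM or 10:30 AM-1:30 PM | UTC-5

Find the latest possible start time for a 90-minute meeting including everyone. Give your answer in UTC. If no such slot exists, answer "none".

Mei in UTC: 07:30-08:30, 15:30-16:30, 18:00-19:30 (add 6h to convert from UTC-6).
Yara in UTC: 07:30-10:00, 15:30-18:30 (add 5h to convert from UTC-5).
Mei ∩ Yara: 07:30-08:30, 15:30-16:30, 18:00-18:30.
No common window is at least 90 minutes long.

none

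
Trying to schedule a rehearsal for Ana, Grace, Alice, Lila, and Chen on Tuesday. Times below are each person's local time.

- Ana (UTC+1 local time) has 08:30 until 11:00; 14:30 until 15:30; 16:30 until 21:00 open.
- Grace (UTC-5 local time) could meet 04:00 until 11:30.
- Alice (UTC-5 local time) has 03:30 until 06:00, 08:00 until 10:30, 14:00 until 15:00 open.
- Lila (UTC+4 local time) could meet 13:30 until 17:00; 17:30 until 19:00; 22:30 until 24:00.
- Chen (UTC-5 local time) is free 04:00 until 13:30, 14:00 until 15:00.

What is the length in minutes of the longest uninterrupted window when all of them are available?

Ana in UTC: 07:30-10:00, 13:30-14:30, 15:30-20:00 (subtract 1h to convert from UTC+1).
Grace in UTC: 09:00-16:30 (add 5h to convert from UTC-5).
Alice in UTC: 08:30-11:00, 13:00-15:30, 19:00-20:00 (add 5h to convert from UTC-5).
Lila in UTC: 09:30-13:00, 13:30-15:00, 18:30-20:00 (subtract 4h to convert from UTC+4).
Chen in UTC: 09:00-18:30, 19:00-20:00 (add 5h to convert from UTC-5).
Ana ∩ Grace: 09:00-10:00, 13:30-14:30, 15:30-16:30.
Ana ∩ Grace ∩ Alice: 09:00-10:00, 13:30-14:30.
Ana ∩ Grace ∩ Alice ∩ Lila: 09:30-10:00, 13:30-14:30.
Ana ∩ Grace ∩ Alice ∩ Lila ∩ Chen: 09:30-10:00, 13:30-14:30.
Those are the intersection windows.
The longest is 13:30-14:30 at 60 minutes.

60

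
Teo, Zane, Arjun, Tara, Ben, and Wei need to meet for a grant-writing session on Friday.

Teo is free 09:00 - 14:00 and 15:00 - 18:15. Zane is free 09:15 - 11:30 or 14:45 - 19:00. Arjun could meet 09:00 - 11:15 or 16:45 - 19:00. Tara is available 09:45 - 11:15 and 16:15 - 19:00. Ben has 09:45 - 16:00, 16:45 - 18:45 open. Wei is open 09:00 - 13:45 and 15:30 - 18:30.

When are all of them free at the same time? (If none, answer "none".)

Teo ∩ Zane: 09:15-11:30, 15:00-18:15.
Teo ∩ Zane ∩ Arjun: 09:15-11:15, 16:45-18:15.
Teo ∩ Zane ∩ Arjun ∩ Tara: 09:45-11:15, 16:45-18:15.
Teo ∩ Zane ∩ Arjun ∩ Tara ∩ Ben: 09:45-11:15, 16:45-18:15.
Teo ∩ Zane ∩ Arjun ∩ Tara ∩ Ben ∩ Wei: 09:45-11:15, 16:45-18:15.
Those are the intersection windows.

09:45-11:15, 16:45-18:15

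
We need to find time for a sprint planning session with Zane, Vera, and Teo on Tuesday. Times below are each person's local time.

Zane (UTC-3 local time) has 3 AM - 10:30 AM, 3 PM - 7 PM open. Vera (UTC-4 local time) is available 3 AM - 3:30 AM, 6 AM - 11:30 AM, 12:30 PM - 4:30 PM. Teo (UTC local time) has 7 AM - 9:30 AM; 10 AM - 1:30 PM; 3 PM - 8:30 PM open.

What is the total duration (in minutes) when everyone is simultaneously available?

Zane in UTC: 06:00-13:30, 18:00-22:00 (add 3h to convert from UTC-3).
Vera in UTC: 07:00-07:30, 10:00-15:30, 16:30-20:30 (add 4h to convert from UTC-4).
Teo in UTC: 07:00-09:30, 10:00-13:30, 15:00-20:30.
Zane ∩ Vera: 07:00-07:30, 10:00-13:30, 18:00-20:30.
Zane ∩ Vera ∩ Teo: 07:00-07:30, 10:00-13:30, 18:00-20:30.
Those are the intersection windows.
Summing the common windows: 30 + 210 + 150 = 390 minutes.

390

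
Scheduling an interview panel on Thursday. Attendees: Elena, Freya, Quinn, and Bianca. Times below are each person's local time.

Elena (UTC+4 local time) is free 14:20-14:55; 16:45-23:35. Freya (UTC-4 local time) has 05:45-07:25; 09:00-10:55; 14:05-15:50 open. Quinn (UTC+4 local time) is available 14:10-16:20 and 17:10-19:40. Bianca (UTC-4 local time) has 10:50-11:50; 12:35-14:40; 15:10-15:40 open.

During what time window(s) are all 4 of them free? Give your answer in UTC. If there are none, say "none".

14:50-14:55

Elena in UTC: 10:20-10:55, 12:45-19:35 (subtract 4h to convert from UTC+4).
Freya in UTC: 09:45-11:25, 13:00-14:55, 18:05-19:50 (add 4h to convert from UTC-4).
Quinn in UTC: 10:10-12:20, 13:10-15:40 (subtract 4h to convert from UTC+4).
Bianca in UTC: 14:50-15:50, 16:35-18:40, 19:10-19:40 (add 4h to convert from UTC-4).
Elena ∩ Freya: 10:20-10:55, 13:00-14:55, 18:05-19:35.
Elena ∩ Freya ∩ Quinn: 10:20-10:55, 13:10-14:55.
Elena ∩ Freya ∩ Quinn ∩ Bianca: 14:50-14:55.
Those are the intersection windows.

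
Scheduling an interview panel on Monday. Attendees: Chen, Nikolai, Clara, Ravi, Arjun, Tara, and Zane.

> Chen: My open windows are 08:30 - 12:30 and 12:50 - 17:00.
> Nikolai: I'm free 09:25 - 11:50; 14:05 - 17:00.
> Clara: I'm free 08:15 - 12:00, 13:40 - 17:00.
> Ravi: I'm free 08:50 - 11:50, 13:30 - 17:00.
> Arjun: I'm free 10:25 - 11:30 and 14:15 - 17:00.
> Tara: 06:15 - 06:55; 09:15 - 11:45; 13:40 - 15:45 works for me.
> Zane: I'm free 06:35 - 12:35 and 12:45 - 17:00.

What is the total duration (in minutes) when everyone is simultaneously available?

Chen ∩ Nikolai: 09:25-11:50, 14:05-17:00.
Chen ∩ Nikolai ∩ Clara: 09:25-11:50, 14:05-17:00.
Chen ∩ Nikolai ∩ Clara ∩ Ravi: 09:25-11:50, 14:05-17:00.
Chen ∩ Nikolai ∩ Clara ∩ Ravi ∩ Arjun: 10:25-11:30, 14:15-17:00.
Chen ∩ Nikolai ∩ Clara ∩ Ravi ∩ Arjun ∩ Tara: 10:25-11:30, 14:15-15:45.
Chen ∩ Nikolai ∩ Clara ∩ Ravi ∩ Arjun ∩ Tara ∩ Zane: 10:25-11:30, 14:15-15:45.
Summing the common windows: 65 + 90 = 155 minutes.

155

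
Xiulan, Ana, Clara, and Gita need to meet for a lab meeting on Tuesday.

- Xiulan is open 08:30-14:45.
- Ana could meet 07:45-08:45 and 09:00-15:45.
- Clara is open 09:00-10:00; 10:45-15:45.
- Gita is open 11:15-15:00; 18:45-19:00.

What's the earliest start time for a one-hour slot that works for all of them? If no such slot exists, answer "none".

11:15

Xiulan ∩ Ana: 08:30-08:45, 09:00-14:45.
Xiulan ∩ Ana ∩ Clara: 09:00-10:00, 10:45-14:45.
Xiulan ∩ Ana ∩ Clara ∩ Gita: 11:15-14:45.
The first common window of at least 60 minutes is 11:15-14:45, so the earliest start is 11:15.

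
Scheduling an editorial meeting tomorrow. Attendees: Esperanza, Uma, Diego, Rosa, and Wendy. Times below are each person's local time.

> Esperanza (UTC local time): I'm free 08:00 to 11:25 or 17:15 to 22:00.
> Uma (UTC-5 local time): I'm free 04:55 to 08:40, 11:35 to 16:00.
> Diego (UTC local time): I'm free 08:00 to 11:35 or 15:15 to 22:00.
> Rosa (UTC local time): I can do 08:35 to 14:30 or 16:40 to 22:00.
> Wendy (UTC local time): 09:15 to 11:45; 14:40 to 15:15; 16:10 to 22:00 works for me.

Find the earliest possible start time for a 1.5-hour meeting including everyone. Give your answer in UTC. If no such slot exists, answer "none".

09:55

Esperanza in UTC: 08:00-11:25, 17:15-22:00.
Uma in UTC: 09:55-13:40, 16:35-21:00 (add 5h to convert from UTC-5).
Diego in UTC: 08:00-11:35, 15:15-22:00.
Rosa in UTC: 08:35-14:30, 16:40-22:00.
Wendy in UTC: 09:15-11:45, 14:40-15:15, 16:10-22:00.
Esperanza ∩ Uma: 09:55-11:25, 17:15-21:00.
Esperanza ∩ Uma ∩ Diego: 09:55-11:25, 17:15-21:00.
Esperanza ∩ Uma ∩ Diego ∩ Rosa: 09:55-11:25, 17:15-21:00.
Esperanza ∩ Uma ∩ Diego ∩ Rosa ∩ Wendy: 09:55-11:25, 17:15-21:00.
The first common window of at least 90 minutes is 09:55-11:25, so the earliest start is 09:55.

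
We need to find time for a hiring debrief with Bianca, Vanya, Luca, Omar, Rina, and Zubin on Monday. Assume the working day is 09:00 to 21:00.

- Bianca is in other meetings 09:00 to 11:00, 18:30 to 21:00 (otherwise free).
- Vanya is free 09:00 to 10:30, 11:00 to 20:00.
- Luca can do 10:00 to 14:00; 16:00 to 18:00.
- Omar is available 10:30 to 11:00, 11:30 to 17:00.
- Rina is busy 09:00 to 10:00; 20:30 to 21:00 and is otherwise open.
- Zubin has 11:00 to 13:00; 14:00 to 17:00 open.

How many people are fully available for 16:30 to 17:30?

Bianca free: 11:00-18:30 (invert busy blocks within the working day).
Vanya free: 09:00-10:30, 11:00-20:00.
Luca free: 10:00-14:00, 16:00-18:00.
Omar free: 10:30-11:00, 11:30-17:00.
Rina free: 10:00-20:30 (invert busy blocks within the working day).
Zubin free: 11:00-13:00, 14:00-17:00.
Bianca, Vanya, Luca, and Rina can make the full 16:30-17:30 slot — that's 4.

4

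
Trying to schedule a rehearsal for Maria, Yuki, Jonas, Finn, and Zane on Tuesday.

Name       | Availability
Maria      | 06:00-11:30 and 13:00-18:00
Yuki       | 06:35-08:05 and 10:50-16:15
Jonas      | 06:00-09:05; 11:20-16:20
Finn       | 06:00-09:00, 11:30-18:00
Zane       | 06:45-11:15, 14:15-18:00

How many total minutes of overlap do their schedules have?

200

Maria ∩ Yuki: 06:35-08:05, 10:50-11:30, 13:00-16:15.
Maria ∩ Yuki ∩ Jonas: 06:35-08:05, 11:20-11:30, 13:00-16:15.
Maria ∩ Yuki ∩ Jonas ∩ Finn: 06:35-08:05, 13:00-16:15.
Maria ∩ Yuki ∩ Jonas ∩ Finn ∩ Zane: 06:45-08:05, 14:15-16:15.
Summing the common windows: 80 + 120 = 200 minutes.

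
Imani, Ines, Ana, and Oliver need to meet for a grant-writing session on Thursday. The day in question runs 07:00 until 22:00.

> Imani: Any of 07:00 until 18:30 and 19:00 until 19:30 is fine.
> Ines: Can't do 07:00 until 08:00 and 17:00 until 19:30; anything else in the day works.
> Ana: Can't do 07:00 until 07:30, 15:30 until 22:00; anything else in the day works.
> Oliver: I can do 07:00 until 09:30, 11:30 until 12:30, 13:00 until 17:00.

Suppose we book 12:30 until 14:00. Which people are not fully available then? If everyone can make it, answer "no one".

Oliver

Imani free: 07:00-18:30, 19:00-19:30.
Ines free: 08:00-17:00, 19:30-22:00 (invert busy blocks within the working day).
Ana free: 07:30-15:30 (invert busy blocks within the working day).
Oliver free: 07:00-09:30, 11:30-12:30, 13:00-17:00.
Imani: free for 12:30-14:00. Ines: free for 12:30-14:00. Ana: free for 12:30-14:00. Oliver: not fully free for 12:30-14:00.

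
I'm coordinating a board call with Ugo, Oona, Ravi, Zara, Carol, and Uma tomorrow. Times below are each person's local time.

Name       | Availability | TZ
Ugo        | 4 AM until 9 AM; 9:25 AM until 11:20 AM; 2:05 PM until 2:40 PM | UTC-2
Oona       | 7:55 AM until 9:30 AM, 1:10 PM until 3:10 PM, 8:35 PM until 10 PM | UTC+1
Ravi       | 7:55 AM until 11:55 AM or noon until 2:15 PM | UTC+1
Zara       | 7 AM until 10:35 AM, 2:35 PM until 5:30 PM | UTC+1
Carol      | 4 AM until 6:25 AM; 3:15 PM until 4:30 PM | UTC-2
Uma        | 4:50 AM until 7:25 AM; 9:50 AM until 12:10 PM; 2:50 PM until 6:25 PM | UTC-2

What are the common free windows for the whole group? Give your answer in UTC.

Ugo in UTC: 06:00-11:00, 11:25-13:20, 16:05-16:40 (add 2h to convert from UTC-2).
Oona in UTC: 06:55-08:30, 12:10-14:10, 19:35-21:00 (subtract 1h to convert from UTC+1).
Ravi in UTC: 06:55-10:55, 11:00-13:15 (subtract 1h to convert from UTC+1).
Zara in UTC: 06:00-09:35, 13:35-16:30 (subtract 1h to convert from UTC+1).
Carol in UTC: 06:00-08:25, 17:15-18:30 (add 2h to convert from UTC-2).
Uma in UTC: 06:50-09:25, 11:50-14:10, 16:50-20:25 (add 2h to convert from UTC-2).
Ugo ∩ Oona: 06:55-08:30, 12:10-13:20.
Ugo ∩ Oona ∩ Ravi: 06:55-08:30, 12:10-13:15.
Ugo ∩ Oona ∩ Ravi ∩ Zara: 06:55-08:30.
Ugo ∩ Oona ∩ Ravi ∩ Zara ∩ Carol: 06:55-08:25.
Ugo ∩ Oona ∩ Ravi ∩ Zara ∩ Carol ∩ Uma: 06:55-08:25.

06:55-08:25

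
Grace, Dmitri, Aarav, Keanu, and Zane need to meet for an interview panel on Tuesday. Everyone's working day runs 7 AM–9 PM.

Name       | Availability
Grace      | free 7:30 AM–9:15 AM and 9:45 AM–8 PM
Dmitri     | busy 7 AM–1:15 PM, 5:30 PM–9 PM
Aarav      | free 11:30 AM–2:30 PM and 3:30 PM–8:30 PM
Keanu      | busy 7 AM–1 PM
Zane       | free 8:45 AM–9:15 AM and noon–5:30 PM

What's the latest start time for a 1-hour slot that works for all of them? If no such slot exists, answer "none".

16:30

Grace free: 07:30-09:15, 09:45-20:00.
Dmitri free: 13:15-17:30 (invert busy blocks within the working day).
Aarav free: 11:30-14:30, 15:30-20:30.
Keanu free: 13:00-21:00 (invert busy blocks within the working day).
Zane free: 08:45-09:15, 12:00-17:30.
Grace ∩ Dmitri: 13:15-17:30.
Grace ∩ Dmitri ∩ Aarav: 13:15-14:30, 15:30-17:30.
Grace ∩ Dmitri ∩ Aarav ∩ Keanu: 13:15-14:30, 15:30-17:30.
Grace ∩ Dmitri ∩ Aarav ∩ Keanu ∩ Zane: 13:15-14:30, 15:30-17:30.
The last common window of at least 60 minutes is 15:30-17:30; a 60-minute meeting can start as late as 16:30 and still end by 17:30.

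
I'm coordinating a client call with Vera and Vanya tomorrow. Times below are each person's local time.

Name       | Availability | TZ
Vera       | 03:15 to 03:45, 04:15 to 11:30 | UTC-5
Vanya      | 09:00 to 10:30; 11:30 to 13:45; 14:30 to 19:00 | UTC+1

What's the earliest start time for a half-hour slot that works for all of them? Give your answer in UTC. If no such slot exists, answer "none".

08:15

Vera in UTC: 08:15-08:45, 09:15-16:30 (add 5h to convert from UTC-5).
Vanya in UTC: 08:00-09:30, 10:30-12:45, 13:30-18:00 (subtract 1h to convert from UTC+1).
Vera ∩ Vanya: 08:15-08:45, 09:15-09:30, 10:30-12:45, 13:30-16:30.
The first common window of at least 30 minutes is 08:15-08:45, so the earliest start is 08:15.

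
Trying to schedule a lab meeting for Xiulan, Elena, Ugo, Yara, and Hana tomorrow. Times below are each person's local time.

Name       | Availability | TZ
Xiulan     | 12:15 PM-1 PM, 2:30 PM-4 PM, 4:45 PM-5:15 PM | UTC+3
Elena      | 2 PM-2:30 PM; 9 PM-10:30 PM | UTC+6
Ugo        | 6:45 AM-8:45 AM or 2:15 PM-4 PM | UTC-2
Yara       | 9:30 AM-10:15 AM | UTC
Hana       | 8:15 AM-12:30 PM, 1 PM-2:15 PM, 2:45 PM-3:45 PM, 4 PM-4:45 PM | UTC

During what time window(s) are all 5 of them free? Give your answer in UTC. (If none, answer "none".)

none

Xiulan in UTC: 09:15-10:00, 11:30-13:00, 13:45-14:15 (subtract 3h to convert from UTC+3).
Elena in UTC: 08:00-08:30, 15:00-16:30 (subtract 6h to convert from UTC+6).
Ugo in UTC: 08:45-10:45, 16:15-18:00 (add 2h to convert from UTC-2).
Yara in UTC: 09:30-10:15.
Hana in UTC: 08:15-12:30, 13:00-14:15, 14:45-15:45, 16:00-16:45.
Xiulan ∩ Elena: ∅.
Xiulan ∩ Elena ∩ Ugo: ∅.
Xiulan ∩ Elena ∩ Ugo ∩ Yara: ∅.
Xiulan ∩ Elena ∩ Ugo ∩ Yara ∩ Hana: ∅.
There is no time when everyone is free.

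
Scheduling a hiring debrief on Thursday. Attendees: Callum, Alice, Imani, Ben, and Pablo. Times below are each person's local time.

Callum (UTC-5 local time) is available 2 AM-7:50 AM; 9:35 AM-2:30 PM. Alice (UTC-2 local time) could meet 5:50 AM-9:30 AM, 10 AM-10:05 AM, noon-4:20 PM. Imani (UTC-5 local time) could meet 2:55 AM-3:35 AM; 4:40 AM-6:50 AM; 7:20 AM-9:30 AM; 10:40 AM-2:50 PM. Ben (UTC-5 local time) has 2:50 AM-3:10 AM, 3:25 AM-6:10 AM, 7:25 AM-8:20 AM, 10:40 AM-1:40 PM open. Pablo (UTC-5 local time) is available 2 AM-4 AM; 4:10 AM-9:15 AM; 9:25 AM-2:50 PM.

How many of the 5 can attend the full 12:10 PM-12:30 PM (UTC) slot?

Callum in UTC: 07:00-12:50, 14:35-19:30 (add 5h to convert from UTC-5).
Alice in UTC: 07:50-11:30, 12:00-12:05, 14:00-18:20 (add 2h to convert from UTC-2).
Imani in UTC: 07:55-08:35, 09:40-11:50, 12:20-14:30, 15:40-19:50 (add 5h to convert from UTC-5).
Ben in UTC: 07:50-08:10, 08:25-11:10, 12:25-13:20, 15:40-18:40 (add 5h to convert from UTC-5).
Pablo in UTC: 07:00-09:00, 09:10-14:15, 14:25-19:50 (add 5h to convert from UTC-5).
Callum and Pablo can make the full 12:10-12:30 slot — that's 2.

2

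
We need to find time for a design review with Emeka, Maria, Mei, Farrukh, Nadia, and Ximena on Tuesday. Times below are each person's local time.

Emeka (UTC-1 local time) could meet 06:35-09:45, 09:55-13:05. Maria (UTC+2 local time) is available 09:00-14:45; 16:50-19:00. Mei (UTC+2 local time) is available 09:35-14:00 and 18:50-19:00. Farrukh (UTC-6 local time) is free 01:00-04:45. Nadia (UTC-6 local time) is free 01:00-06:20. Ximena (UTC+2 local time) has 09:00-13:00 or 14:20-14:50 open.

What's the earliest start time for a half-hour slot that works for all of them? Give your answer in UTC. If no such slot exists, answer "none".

Emeka in UTC: 07:35-10:45, 10:55-14:05 (add 1h to convert from UTC-1).
Maria in UTC: 07:00-12:45, 14:50-17:00 (subtract 2h to convert from UTC+2).
Mei in UTC: 07:35-12:00, 16:50-17:00 (subtract 2h to convert from UTC+2).
Farrukh in UTC: 07:00-10:45 (add 6h to convert from UTC-6).
Nadia in UTC: 07:00-12:20 (add 6h to convert from UTC-6).
Ximena in UTC: 07:00-11:00, 12:20-12:50 (subtract 2h to convert from UTC+2).
Emeka ∩ Maria: 07:35-10:45, 10:55-12:45.
Emeka ∩ Maria ∩ Mei: 07:35-10:45, 10:55-12:00.
Emeka ∩ Maria ∩ Mei ∩ Farrukh: 07:35-10:45.
Emeka ∩ Maria ∩ Mei ∩ Farrukh ∩ Nadia: 07:35-10:45.
Emeka ∩ Maria ∩ Mei ∩ Farrukh ∩ Nadia ∩ Ximena: 07:35-10:45.
The first common window of at least 30 minutes is 07:35-10:45, so the earliest start is 07:35.

07:35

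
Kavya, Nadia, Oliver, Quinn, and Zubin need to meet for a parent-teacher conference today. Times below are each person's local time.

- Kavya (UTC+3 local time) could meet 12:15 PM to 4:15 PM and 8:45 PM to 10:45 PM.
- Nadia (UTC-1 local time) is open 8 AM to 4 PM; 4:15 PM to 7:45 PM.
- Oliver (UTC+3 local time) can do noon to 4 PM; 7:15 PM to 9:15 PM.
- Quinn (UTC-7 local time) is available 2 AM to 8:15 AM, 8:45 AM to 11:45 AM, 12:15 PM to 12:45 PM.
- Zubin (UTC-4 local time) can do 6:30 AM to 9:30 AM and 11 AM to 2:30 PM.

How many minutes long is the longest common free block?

150

Kavya in UTC: 09:15-13:15, 17:45-19:45 (subtract 3h to convert from UTC+3).
Nadia in UTC: 09:00-17:00, 17:15-20:45 (add 1h to convert from UTC-1).
Oliver in UTC: 09:00-13:00, 16:15-18:15 (subtract 3h to convert from UTC+3).
Quinn in UTC: 09:00-15:15, 15:45-18:45, 19:15-19:45 (add 7h to convert from UTC-7).
Zubin in UTC: 10:30-13:30, 15:00-18:30 (add 4h to convert from UTC-4).
Kavya ∩ Nadia: 09:15-13:15, 17:45-19:45.
Kavya ∩ Nadia ∩ Oliver: 09:15-13:00, 17:45-18:15.
Kavya ∩ Nadia ∩ Oliver ∩ Quinn: 09:15-13:00, 17:45-18:15.
Kavya ∩ Nadia ∩ Oliver ∩ Quinn ∩ Zubin: 10:30-13:00, 17:45-18:15.
The longest is 10:30-13:00 at 150 minutes.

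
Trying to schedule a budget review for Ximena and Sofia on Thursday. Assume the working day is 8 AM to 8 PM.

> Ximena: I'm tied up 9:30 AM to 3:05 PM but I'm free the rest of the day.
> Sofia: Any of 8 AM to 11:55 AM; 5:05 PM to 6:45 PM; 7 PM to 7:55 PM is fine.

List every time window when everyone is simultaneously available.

08:00-09:30, 17:05-18:45, 19:00-19:55

Ximena free: 08:00-09:30, 15:05-20:00 (invert busy blocks within the working day).
Sofia free: 08:00-11:55, 17:05-18:45, 19:00-19:55.
Ximena ∩ Sofia: 08:00-09:30, 17:05-18:45, 19:00-19:55.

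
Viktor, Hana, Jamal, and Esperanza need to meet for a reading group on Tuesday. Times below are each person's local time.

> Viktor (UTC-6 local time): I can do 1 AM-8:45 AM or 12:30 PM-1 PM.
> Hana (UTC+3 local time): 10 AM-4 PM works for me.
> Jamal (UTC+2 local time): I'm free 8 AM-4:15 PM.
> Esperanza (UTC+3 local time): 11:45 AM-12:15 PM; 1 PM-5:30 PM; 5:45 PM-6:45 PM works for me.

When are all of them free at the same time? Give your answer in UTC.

08:45-09:15, 10:00-13:00

Viktor in UTC: 07:00-14:45, 18:30-19:00 (add 6h to convert from UTC-6).
Hana in UTC: 07:00-13:00 (subtract 3h to convert from UTC+3).
Jamal in UTC: 06:00-14:15 (subtract 2h to convert from UTC+2).
Esperanza in UTC: 08:45-09:15, 10:00-14:30, 14:45-15:45 (subtract 3h to convert from UTC+3).
Viktor ∩ Hana: 07:00-13:00.
Viktor ∩ Hana ∩ Jamal: 07:00-13:00.
Viktor ∩ Hana ∩ Jamal ∩ Esperanza: 08:45-09:15, 10:00-13:00.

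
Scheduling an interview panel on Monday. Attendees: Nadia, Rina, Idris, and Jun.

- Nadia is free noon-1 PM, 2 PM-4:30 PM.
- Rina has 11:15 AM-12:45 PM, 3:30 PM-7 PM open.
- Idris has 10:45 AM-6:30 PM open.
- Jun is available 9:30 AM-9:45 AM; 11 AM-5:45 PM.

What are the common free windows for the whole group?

Nadia ∩ Rina: 12:00-12:45, 15:30-16:30.
Nadia ∩ Rina ∩ Idris: 12:00-12:45, 15:30-16:30.
Nadia ∩ Rina ∩ Idris ∩ Jun: 12:00-12:45, 15:30-16:30.

12:00-12:45, 15:30-16:30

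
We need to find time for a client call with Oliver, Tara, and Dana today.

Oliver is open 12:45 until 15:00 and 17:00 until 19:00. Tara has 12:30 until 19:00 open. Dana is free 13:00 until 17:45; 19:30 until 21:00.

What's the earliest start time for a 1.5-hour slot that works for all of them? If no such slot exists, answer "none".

Oliver ∩ Tara: 12:45-15:00, 17:00-19:00.
Oliver ∩ Tara ∩ Dana: 13:00-15:00, 17:00-17:45.
The first common window of at least 90 minutes is 13:00-15:00, so the earliest start is 13:00.

13:00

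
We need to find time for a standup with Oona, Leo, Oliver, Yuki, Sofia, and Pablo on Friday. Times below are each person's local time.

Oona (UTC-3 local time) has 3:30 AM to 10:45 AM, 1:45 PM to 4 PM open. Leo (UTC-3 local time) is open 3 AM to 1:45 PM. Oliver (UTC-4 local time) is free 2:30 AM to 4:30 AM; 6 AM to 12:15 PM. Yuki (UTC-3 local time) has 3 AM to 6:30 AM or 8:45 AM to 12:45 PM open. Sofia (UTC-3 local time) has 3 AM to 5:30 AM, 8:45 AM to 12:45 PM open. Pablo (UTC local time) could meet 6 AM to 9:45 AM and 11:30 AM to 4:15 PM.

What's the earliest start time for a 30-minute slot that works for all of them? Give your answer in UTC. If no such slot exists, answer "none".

06:30

Oona in UTC: 06:30-13:45, 16:45-19:00 (add 3h to convert from UTC-3).
Leo in UTC: 06:00-16:45 (add 3h to convert from UTC-3).
Oliver in UTC: 06:30-08:30, 10:00-16:15 (add 4h to convert from UTC-4).
Yuki in UTC: 06:00-09:30, 11:45-15:45 (add 3h to convert from UTC-3).
Sofia in UTC: 06:00-08:30, 11:45-15:45 (add 3h to convert from UTC-3).
Pablo in UTC: 06:00-09:45, 11:30-16:15.
Oona ∩ Leo: 06:30-13:45.
Oona ∩ Leo ∩ Oliver: 06:30-08:30, 10:00-13:45.
Oona ∩ Leo ∩ Oliver ∩ Yuki: 06:30-08:30, 11:45-13:45.
Oona ∩ Leo ∩ Oliver ∩ Yuki ∩ Sofia: 06:30-08:30, 11:45-13:45.
Oona ∩ Leo ∩ Oliver ∩ Yuki ∩ Sofia ∩ Pablo: 06:30-08:30, 11:45-13:45.
So the common availability across everyone is 06:30-08:30, 11:45-13:45.
The first common window of at least 30 minutes is 06:30-08:30, so the earliest start is 06:30.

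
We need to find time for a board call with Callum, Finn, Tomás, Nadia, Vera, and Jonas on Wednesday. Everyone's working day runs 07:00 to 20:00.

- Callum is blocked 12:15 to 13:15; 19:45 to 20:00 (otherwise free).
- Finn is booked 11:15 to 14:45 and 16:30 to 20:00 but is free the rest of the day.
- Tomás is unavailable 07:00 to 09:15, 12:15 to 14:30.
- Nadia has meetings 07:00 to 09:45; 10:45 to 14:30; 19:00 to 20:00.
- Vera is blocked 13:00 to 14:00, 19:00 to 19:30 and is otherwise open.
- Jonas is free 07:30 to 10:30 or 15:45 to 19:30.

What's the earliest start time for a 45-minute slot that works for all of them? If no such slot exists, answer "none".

09:45

Callum free: 07:00-12:15, 13:15-19:45 (invert busy blocks within the working day).
Finn free: 07:00-11:15, 14:45-16:30 (invert busy blocks within the working day).
Tomás free: 09:15-12:15, 14:30-20:00 (invert busy blocks within the working day).
Nadia free: 09:45-10:45, 14:30-19:00 (invert busy blocks within the working day).
Vera free: 07:00-13:00, 14:00-19:00, 19:30-20:00 (invert busy blocks within the working day).
Jonas free: 07:30-10:30, 15:45-19:30.
Callum ∩ Finn: 07:00-11:15, 14:45-16:30.
Callum ∩ Finn ∩ Tomás: 09:15-11:15, 14:45-16:30.
Callum ∩ Finn ∩ Tomás ∩ Nadia: 09:45-10:45, 14:45-16:30.
Callum ∩ Finn ∩ Tomás ∩ Nadia ∩ Vera: 09:45-10:45, 14:45-16:30.
Callum ∩ Finn ∩ Tomás ∩ Nadia ∩ Vera ∩ Jonas: 09:45-10:30, 15:45-16:30.
Those are the intersection windows.
The first common window of at least 45 minutes is 09:45-10:30, so the earliest start is 09:45.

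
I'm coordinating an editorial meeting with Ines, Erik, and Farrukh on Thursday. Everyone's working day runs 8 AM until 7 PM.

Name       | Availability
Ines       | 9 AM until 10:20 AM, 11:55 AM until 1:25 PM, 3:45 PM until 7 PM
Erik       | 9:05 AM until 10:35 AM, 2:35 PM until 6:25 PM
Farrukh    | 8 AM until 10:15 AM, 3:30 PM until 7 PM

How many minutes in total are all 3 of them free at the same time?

230

Ines ∩ Erik: 09:05-10:20, 15:45-18:25.
Ines ∩ Erik ∩ Farrukh: 09:05-10:15, 15:45-18:25.
Those are the intersection windows.
Summing the common windows: 70 + 160 = 230 minutes.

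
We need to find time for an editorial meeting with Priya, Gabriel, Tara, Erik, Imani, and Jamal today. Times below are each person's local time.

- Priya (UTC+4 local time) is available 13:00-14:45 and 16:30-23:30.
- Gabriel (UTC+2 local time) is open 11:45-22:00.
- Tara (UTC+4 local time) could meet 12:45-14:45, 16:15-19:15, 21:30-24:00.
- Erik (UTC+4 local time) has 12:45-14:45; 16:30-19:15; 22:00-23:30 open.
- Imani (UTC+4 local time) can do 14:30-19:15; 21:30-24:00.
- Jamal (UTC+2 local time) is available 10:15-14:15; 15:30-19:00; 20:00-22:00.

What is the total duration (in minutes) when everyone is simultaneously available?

Priya in UTC: 09:00-10:45, 12:30-19:30 (subtract 4h to convert from UTC+4).
Gabriel in UTC: 09:45-20:00 (subtract 2h to convert from UTC+2).
Tara in UTC: 08:45-10:45, 12:15-15:15, 17:30-20:00 (subtract 4h to convert from UTC+4).
Erik in UTC: 08:45-10:45, 12:30-15:15, 18:00-19:30 (subtract 4h to convert from UTC+4).
Imani in UTC: 10:30-15:15, 17:30-20:00 (subtract 4h to convert from UTC+4).
Jamal in UTC: 08:15-12:15, 13:30-17:00, 18:00-20:00 (subtract 2h to convert from UTC+2).
Priya ∩ Gabriel: 09:45-10:45, 12:30-19:30.
Priya ∩ Gabriel ∩ Tara: 09:45-10:45, 12:30-15:15, 17:30-19:30.
Priya ∩ Gabriel ∩ Tara ∩ Erik: 09:45-10:45, 12:30-15:15, 18:00-19:30.
Priya ∩ Gabriel ∩ Tara ∩ Erik ∩ Imani: 10:30-10:45, 12:30-15:15, 18:00-19:30.
Priya ∩ Gabriel ∩ Tara ∩ Erik ∩ Imani ∩ Jamal: 10:30-10:45, 13:30-15:15, 18:00-19:30.
Summing the common windows: 15 + 105 + 90 = 210 minutes.

210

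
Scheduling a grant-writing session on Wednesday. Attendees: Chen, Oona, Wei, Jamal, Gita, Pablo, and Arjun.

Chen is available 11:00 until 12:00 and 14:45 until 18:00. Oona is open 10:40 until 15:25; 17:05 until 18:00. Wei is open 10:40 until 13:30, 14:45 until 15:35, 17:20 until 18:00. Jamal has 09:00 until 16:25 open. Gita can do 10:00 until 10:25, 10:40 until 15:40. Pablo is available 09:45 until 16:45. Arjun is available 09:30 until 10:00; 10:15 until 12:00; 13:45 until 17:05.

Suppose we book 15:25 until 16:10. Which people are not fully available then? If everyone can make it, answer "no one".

Gita, Oona, Wei

Chen: free for 15:25-16:10. Oona: not fully free for 15:25-16:10. Wei: not fully free for 15:25-16:10. Jamal: free for 15:25-16:10. Gita: not fully free for 15:25-16:10. Pablo: free for 15:25-16:10. Arjun: free for 15:25-16:10.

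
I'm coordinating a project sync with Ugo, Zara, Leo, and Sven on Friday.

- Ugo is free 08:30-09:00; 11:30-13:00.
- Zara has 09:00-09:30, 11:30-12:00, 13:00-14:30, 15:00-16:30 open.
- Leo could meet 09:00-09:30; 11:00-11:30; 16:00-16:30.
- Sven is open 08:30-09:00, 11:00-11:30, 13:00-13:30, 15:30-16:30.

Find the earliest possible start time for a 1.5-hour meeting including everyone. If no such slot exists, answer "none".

none

Ugo ∩ Zara: 11:30-12:00.
Ugo ∩ Zara ∩ Leo: ∅.
Ugo ∩ Zara ∩ Leo ∩ Sven: ∅.
There is no time when everyone is free.
No common window is at least 90 minutes long.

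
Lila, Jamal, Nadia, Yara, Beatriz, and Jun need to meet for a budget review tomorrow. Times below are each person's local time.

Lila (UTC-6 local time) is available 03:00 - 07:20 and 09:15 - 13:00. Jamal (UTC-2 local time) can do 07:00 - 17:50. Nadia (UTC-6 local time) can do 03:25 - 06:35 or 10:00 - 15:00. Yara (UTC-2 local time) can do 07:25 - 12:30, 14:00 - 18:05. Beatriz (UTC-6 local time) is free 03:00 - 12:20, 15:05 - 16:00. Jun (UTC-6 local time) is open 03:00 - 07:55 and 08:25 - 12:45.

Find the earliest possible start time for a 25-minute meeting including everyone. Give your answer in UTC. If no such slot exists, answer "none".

Lila in UTC: 09:00-13:20, 15:15-19:00 (add 6h to convert from UTC-6).
Jamal in UTC: 09:00-19:50 (add 2h to convert from UTC-2).
Nadia in UTC: 09:25-12:35, 16:00-21:00 (add 6h to convert from UTC-6).
Yara in UTC: 09:25-14:30, 16:00-20:05 (add 2h to convert from UTC-2).
Beatriz in UTC: 09:00-18:20, 21:05-22:00 (add 6h to convert from UTC-6).
Jun in UTC: 09:00-13:55, 14:25-18:45 (add 6h to convert from UTC-6).
Lila ∩ Jamal: 09:00-13:20, 15:15-19:00.
Lila ∩ Jamal ∩ Nadia: 09:25-12:35, 16:00-19:00.
Lila ∩ Jamal ∩ Nadia ∩ Yara: 09:25-12:35, 16:00-19:00.
Lila ∩ Jamal ∩ Nadia ∩ Yara ∩ Beatriz: 09:25-12:35, 16:00-18:20.
Lila ∩ Jamal ∩ Nadia ∩ Yara ∩ Beatriz ∩ Jun: 09:25-12:35, 16:00-18:20.
Those are the intersection windows.
The first common window of at least 25 minutes is 09:25-12:35, so the earliest start is 09:25.

09:25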